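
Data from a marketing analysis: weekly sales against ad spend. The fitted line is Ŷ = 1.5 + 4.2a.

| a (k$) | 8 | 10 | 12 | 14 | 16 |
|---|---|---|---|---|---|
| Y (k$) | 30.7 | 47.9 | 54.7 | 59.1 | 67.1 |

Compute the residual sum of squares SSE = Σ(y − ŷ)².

a=8: Ŷ = 1.5 + 4.2·8 = 35.1; e = 30.7 − 35.1 = -4.4
a=10: Ŷ = 1.5 + 4.2·10 = 43.5; e = 47.9 − 43.5 = 4.4
a=12: Ŷ = 1.5 + 4.2·12 = 51.9; e = 54.7 − 51.9 = 2.8
a=14: Ŷ = 1.5 + 4.2·14 = 60.3; e = 59.1 − 60.3 = -1.2
a=16: Ŷ = 1.5 + 4.2·16 = 68.7; e = 67.1 − 68.7 = -1.6
SSE = 19.36 + 19.36 + 7.84 + 1.44 + 2.56 = 50.56

SSE = 50.56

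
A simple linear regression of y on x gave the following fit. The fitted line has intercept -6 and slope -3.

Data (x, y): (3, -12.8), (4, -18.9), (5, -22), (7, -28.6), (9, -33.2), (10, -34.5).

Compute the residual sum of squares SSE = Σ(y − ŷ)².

x=3: ŷ = -6 − 3·3 = -15; e = -12.8 − (-15) = 2.2
x=4: ŷ = -6 − 3·4 = -18; e = -18.9 − (-18) = -0.9
x=5: ŷ = -6 − 3·5 = -21; e = -22 − (-21) = -1
x=7: ŷ = -6 − 3·7 = -27; e = -28.6 − (-27) = -1.6
x=9: ŷ = -6 − 3·9 = -33; e = -33.2 − (-33) = -0.2
x=10: ŷ = -6 − 3·10 = -36; e = -34.5 − (-36) = 1.5
SSE = 4.84 + 0.81 + 1 + 2.56 + 0.04 + 2.25 = 11.5

SSE = 11.5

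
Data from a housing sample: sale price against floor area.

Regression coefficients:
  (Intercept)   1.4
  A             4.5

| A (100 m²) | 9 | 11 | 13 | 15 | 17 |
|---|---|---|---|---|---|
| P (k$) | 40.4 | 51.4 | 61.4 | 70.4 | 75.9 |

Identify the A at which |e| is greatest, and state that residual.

A = 17, e = -2

A=9: ŷ = 1.4 + 4.5·9 = 41.9; e = 40.4 − 41.9 = -1.5
A=11: ŷ = 1.4 + 4.5·11 = 50.9; e = 51.4 − 50.9 = 0.5
A=13: ŷ = 1.4 + 4.5·13 = 59.9; e = 61.4 − 59.9 = 1.5
A=15: ŷ = 1.4 + 4.5·15 = 68.9; e = 70.4 − 68.9 = 1.5
A=17: ŷ = 1.4 + 4.5·17 = 77.9; e = 75.9 − 77.9 = -2
Largest |e| is 2 at A = 17, residual -2.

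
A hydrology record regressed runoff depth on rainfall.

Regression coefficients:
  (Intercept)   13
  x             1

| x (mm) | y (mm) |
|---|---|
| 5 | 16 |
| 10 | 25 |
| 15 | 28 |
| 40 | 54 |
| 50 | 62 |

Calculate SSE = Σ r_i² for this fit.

SSE = 10

x=5: ŷ = 13 + 5 = 18; r = 16 − 18 = -2
x=10: ŷ = 13 + 10 = 23; r = 25 − 23 = 2
x=15: ŷ = 13 + 15 = 28; r = 28 − 28 = 0
x=40: ŷ = 13 + 40 = 53; r = 54 − 53 = 1
x=50: ŷ = 13 + 50 = 63; r = 62 − 63 = -1
SSE = 4 + 4 + 0 + 1 + 1 = 10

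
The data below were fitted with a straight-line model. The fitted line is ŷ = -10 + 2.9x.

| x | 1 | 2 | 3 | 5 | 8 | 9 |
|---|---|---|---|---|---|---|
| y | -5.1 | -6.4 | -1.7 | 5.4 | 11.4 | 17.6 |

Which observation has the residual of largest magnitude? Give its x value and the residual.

x = 2, r = -2.2

x=1: ŷ = -10 + 2.9·1 = -7.1; r = -5.1 − (-7.1) = 2
x=2: ŷ = -10 + 2.9·2 = -4.2; r = -6.4 − (-4.2) = -2.2
x=3: ŷ = -10 + 2.9·3 = -1.3; r = -1.7 − (-1.3) = -0.4
x=5: ŷ = -10 + 2.9·5 = 4.5; r = 5.4 − 4.5 = 0.9
x=8: ŷ = -10 + 2.9·8 = 13.2; r = 11.4 − 13.2 = -1.8
x=9: ŷ = -10 + 2.9·9 = 16.1; r = 17.6 − 16.1 = 1.5
Largest |r| is 2.2 at x = 2, residual -2.2.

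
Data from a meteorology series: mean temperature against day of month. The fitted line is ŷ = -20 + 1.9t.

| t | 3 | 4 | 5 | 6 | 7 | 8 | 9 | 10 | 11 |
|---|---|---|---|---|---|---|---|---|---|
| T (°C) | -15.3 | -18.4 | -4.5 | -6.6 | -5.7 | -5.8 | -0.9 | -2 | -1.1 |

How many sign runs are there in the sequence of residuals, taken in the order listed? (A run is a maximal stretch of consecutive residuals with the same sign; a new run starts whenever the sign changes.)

5 runs

t=3: ŷ = -20 + 1.9·3 = -14.3; e = -15.3 − (-14.3) = -1
t=4: ŷ = -20 + 1.9·4 = -12.4; e = -18.4 − (-12.4) = -6
t=5: ŷ = -20 + 1.9·5 = -10.5; e = -4.5 − (-10.5) = 6
t=6: ŷ = -20 + 1.9·6 = -8.6; e = -6.6 − (-8.6) = 2
t=7: ŷ = -20 + 1.9·7 = -6.7; e = -5.7 − (-6.7) = 1
t=8: ŷ = -20 + 1.9·8 = -4.8; e = -5.8 − (-4.8) = -1
t=9: ŷ = -20 + 1.9·9 = -2.9; e = -0.9 − (-2.9) = 2
t=10: ŷ = -20 + 1.9·10 = -1; e = -2 − (-1) = -1
t=11: ŷ = -20 + 1.9·11 = 0.9; e = -1.1 − 0.9 = -2
Signs: − − + + + − + − −
Runs: −×2, +×3, −×1, +×1, −×2 → 5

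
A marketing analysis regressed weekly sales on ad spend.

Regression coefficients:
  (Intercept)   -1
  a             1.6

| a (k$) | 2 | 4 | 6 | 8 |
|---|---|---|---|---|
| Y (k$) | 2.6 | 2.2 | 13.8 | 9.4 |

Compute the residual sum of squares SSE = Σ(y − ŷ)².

SSE = 43.2

a=2: ŷ = -1 + 1.6·2 = 2.2; r = 2.6 − 2.2 = 0.4
a=4: ŷ = -1 + 1.6·4 = 5.4; r = 2.2 − 5.4 = -3.2
a=6: ŷ = -1 + 1.6·6 = 8.6; r = 13.8 − 8.6 = 5.2
a=8: ŷ = -1 + 1.6·8 = 11.8; r = 9.4 − 11.8 = -2.4
SSE = 0.16 + 10.24 + 27.04 + 5.76 = 43.2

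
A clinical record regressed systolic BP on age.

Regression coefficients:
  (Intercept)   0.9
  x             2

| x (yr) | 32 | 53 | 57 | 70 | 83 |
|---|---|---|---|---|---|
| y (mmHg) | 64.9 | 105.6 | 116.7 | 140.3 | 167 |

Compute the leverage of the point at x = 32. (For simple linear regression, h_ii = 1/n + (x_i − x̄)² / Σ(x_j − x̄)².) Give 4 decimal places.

h = 0.6973

x̄ = (32 + 53 + 57 + 70 + 83)/5 = 59
Σ(x − x̄)² = 729 + 36 + 4 + 121 + 576 = 1466
h = 1/5 + (-27)²/1466 = 0.2 + 0.497271 = 0.6973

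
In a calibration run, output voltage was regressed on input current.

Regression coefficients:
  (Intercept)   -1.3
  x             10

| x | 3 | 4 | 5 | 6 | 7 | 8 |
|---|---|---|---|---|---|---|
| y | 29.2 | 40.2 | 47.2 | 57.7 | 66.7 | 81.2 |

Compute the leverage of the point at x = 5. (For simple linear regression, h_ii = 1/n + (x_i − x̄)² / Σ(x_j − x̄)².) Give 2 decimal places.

x̄ = (3 + 4 + 5 + 6 + 7 + 8)/6 = 5.5
Σ(x − x̄)² = 6.25 + 2.25 + 0.25 + 0.25 + 2.25 + 6.25 = 17.5
h = 1/6 + (-0.5)²/17.5 = 0.166667 + 0.0142857 = 0.18

h = 0.18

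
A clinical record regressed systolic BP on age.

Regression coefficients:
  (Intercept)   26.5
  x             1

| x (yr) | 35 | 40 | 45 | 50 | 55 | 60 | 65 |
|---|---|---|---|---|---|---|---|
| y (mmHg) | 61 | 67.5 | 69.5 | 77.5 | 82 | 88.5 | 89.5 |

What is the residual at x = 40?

ŷ = 26.5 + 40 = 66.5
r = 67.5 − 66.5 = 1

r = 1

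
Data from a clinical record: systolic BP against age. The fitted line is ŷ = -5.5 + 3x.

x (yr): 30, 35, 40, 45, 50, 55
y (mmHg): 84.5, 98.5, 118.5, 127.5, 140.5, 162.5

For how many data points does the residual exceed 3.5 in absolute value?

2

x=30: ŷ = -5.5 + 3·30 = 84.5; r = 84.5 − 84.5 = 0
x=35: ŷ = -5.5 + 3·35 = 99.5; r = 98.5 − 99.5 = -1
x=40: ŷ = -5.5 + 3·40 = 114.5; r = 118.5 − 114.5 = 4
x=45: ŷ = -5.5 + 3·45 = 129.5; r = 127.5 − 129.5 = -2
x=50: ŷ = -5.5 + 3·50 = 144.5; r = 140.5 − 144.5 = -4
x=55: ŷ = -5.5 + 3·55 = 159.5; r = 162.5 − 159.5 = 3
|r| > 3.5: x=40 (|r|=4), x=50 (|r|=4) → 2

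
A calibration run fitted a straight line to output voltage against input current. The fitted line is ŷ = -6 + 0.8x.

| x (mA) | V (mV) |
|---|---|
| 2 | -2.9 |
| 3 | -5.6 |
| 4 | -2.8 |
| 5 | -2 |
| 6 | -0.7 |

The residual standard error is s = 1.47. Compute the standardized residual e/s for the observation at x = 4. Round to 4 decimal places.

0.0000

ŷ = -6 + 0.8·4 = -2.8
e = -2.8 − (-2.8) = 0
e/s = 0 / 1.47 = 0.0000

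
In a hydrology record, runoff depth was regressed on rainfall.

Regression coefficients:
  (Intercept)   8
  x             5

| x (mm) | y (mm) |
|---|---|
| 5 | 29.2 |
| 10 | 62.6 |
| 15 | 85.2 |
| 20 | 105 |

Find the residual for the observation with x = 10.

ŷ = 8 + 5·10 = 58
e = 62.6 − 58 = 4.6

e = 4.6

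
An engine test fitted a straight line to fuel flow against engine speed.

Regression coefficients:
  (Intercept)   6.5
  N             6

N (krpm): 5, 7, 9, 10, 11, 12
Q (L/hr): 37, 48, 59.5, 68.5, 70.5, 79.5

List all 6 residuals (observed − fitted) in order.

N=5: Q̂ = 6.5 + 6·5 = 36.5; e = 37 − 36.5 = 0.5
N=7: Q̂ = 6.5 + 6·7 = 48.5; e = 48 − 48.5 = -0.5
N=9: Q̂ = 6.5 + 6·9 = 60.5; e = 59.5 − 60.5 = -1
N=10: Q̂ = 6.5 + 6·10 = 66.5; e = 68.5 − 66.5 = 2
N=11: Q̂ = 6.5 + 6·11 = 72.5; e = 70.5 − 72.5 = -2
N=12: Q̂ = 6.5 + 6·12 = 78.5; e = 79.5 − 78.5 = 1

0.5, -0.5, -1, 2, -2, 1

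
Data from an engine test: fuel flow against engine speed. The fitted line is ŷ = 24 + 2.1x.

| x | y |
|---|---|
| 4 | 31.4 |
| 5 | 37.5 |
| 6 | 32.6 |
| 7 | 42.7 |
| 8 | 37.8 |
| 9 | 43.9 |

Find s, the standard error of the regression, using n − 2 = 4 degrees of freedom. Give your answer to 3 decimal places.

s = 3.606

x=4: ŷ = 24 + 2.1·4 = 32.4; r = 31.4 − 32.4 = -1
x=5: ŷ = 24 + 2.1·5 = 34.5; r = 37.5 − 34.5 = 3
x=6: ŷ = 24 + 2.1·6 = 36.6; r = 32.6 − 36.6 = -4
x=7: ŷ = 24 + 2.1·7 = 38.7; r = 42.7 − 38.7 = 4
x=8: ŷ = 24 + 2.1·8 = 40.8; r = 37.8 − 40.8 = -3
x=9: ŷ = 24 + 2.1·9 = 42.9; r = 43.9 − 42.9 = 1
SSE = 1 + 9 + 16 + 16 + 9 + 1 = 52
s = √(52/4) = √13 ≈ 3.606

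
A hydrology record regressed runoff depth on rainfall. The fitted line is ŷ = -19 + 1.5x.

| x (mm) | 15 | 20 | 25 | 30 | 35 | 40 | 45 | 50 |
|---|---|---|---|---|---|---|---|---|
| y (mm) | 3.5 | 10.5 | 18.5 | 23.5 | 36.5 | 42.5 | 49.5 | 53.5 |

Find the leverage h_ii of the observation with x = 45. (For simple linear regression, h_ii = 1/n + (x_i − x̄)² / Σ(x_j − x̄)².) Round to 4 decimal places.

x̄ = (15 + 20 + 25 + 30 + 35 + 40 + 45 + 50)/8 = 32.5
Σ(x − x̄)² = 306.25 + 156.25 + 56.25 + 6.25 + 6.25 + 56.25 + 156.25 + 306.25 = 1050
h = 1/8 + (12.5)²/1050 = 0.125 + 0.14881 = 0.2738

h = 0.2738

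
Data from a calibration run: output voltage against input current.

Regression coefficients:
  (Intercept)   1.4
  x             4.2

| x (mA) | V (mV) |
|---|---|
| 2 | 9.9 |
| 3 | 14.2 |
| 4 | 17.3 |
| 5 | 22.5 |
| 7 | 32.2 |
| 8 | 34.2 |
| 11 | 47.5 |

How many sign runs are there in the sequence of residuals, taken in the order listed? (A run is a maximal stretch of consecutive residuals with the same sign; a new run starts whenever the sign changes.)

x=2: V̂ = 1.4 + 4.2·2 = 9.8; r = 9.9 − 9.8 = 0.1
x=3: V̂ = 1.4 + 4.2·3 = 14; r = 14.2 − 14 = 0.2
x=4: V̂ = 1.4 + 4.2·4 = 18.2; r = 17.3 − 18.2 = -0.9
x=5: V̂ = 1.4 + 4.2·5 = 22.4; r = 22.5 − 22.4 = 0.1
x=7: V̂ = 1.4 + 4.2·7 = 30.8; r = 32.2 − 30.8 = 1.4
x=8: V̂ = 1.4 + 4.2·8 = 35; r = 34.2 − 35 = -0.8
x=11: V̂ = 1.4 + 4.2·11 = 47.6; r = 47.5 − 47.6 = -0.1
Signs: + + − + + − −
Runs: +×2, −×1, +×2, −×2 → 4

4 runs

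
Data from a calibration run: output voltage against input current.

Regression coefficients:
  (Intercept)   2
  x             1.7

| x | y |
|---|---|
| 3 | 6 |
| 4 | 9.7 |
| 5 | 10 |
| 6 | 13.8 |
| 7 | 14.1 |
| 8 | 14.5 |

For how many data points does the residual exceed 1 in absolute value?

x=3: ŷ = 2 + 1.7·3 = 7.1; e = 6 − 7.1 = -1.1
x=4: ŷ = 2 + 1.7·4 = 8.8; e = 9.7 − 8.8 = 0.9
x=5: ŷ = 2 + 1.7·5 = 10.5; e = 10 − 10.5 = -0.5
x=6: ŷ = 2 + 1.7·6 = 12.2; e = 13.8 − 12.2 = 1.6
x=7: ŷ = 2 + 1.7·7 = 13.9; e = 14.1 − 13.9 = 0.2
x=8: ŷ = 2 + 1.7·8 = 15.6; e = 14.5 − 15.6 = -1.1
|e| > 1: x=3 (|e|=1.1), x=6 (|e|=1.6), x=8 (|e|=1.1) → 3

3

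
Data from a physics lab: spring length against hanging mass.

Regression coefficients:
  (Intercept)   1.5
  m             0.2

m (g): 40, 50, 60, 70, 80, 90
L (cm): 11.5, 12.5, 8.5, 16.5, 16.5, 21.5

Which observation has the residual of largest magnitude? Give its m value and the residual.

m = 60, r = -5

m=40: ŷ = 1.5 + 0.2·40 = 9.5; r = 11.5 − 9.5 = 2
m=50: ŷ = 1.5 + 0.2·50 = 11.5; r = 12.5 − 11.5 = 1
m=60: ŷ = 1.5 + 0.2·60 = 13.5; r = 8.5 − 13.5 = -5
m=70: ŷ = 1.5 + 0.2·70 = 15.5; r = 16.5 − 15.5 = 1
m=80: ŷ = 1.5 + 0.2·80 = 17.5; r = 16.5 − 17.5 = -1
m=90: ŷ = 1.5 + 0.2·90 = 19.5; r = 21.5 − 19.5 = 2
Largest |r| is 5 at m = 60, residual -5.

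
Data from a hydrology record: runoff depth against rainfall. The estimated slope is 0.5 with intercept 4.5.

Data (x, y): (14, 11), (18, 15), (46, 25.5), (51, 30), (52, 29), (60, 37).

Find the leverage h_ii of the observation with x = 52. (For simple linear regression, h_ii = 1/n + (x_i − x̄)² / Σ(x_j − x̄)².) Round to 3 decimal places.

h = 0.242

x̄ = (14 + 18 + 46 + 51 + 52 + 60)/6 = 40.1667
Σ(x − x̄)² = 684.694 + 491.361 + 34.0278 + 117.361 + 140.028 + 393.361 = 1860.83
h = 1/6 + (11.8333)²/1860.83 = 0.166667 + 0.07525 = 0.242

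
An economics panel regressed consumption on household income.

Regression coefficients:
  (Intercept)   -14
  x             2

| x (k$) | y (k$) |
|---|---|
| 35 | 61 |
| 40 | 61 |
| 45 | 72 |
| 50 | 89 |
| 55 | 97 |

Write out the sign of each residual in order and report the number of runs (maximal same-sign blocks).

3 runs

x=35: ŷ = -14 + 2·35 = 56; r = 61 − 56 = 5
x=40: ŷ = -14 + 2·40 = 66; r = 61 − 66 = -5
x=45: ŷ = -14 + 2·45 = 76; r = 72 − 76 = -4
x=50: ŷ = -14 + 2·50 = 86; r = 89 − 86 = 3
x=55: ŷ = -14 + 2·55 = 96; r = 97 − 96 = 1
Signs: + − − + +
Runs: +×1, −×2, +×2 → 3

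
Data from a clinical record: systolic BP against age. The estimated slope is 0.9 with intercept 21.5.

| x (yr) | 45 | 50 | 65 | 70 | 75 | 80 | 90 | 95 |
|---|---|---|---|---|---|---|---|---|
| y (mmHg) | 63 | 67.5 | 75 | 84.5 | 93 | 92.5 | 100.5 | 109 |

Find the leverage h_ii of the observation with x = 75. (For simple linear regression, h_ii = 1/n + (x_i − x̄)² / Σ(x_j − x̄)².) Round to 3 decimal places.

h = 0.131

x̄ = (45 + 50 + 65 + 70 + 75 + 80 + 90 + 95)/8 = 71.25
Σ(x − x̄)² = 689.062 + 451.562 + 39.0625 + 1.5625 + 14.0625 + 76.5625 + 351.562 + 564.062 = 2187.5
h = 1/8 + (3.75)²/2187.5 = 0.125 + 0.00642857 = 0.131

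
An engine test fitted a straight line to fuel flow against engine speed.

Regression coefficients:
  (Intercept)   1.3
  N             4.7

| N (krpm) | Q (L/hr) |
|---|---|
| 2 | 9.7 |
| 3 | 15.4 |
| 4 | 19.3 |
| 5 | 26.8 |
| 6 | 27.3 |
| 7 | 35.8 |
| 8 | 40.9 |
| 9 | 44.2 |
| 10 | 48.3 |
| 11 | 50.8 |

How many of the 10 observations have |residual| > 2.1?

2

N=2: Q̂ = 1.3 + 4.7·2 = 10.7; r = 9.7 − 10.7 = -1
N=3: Q̂ = 1.3 + 4.7·3 = 15.4; r = 15.4 − 15.4 = 0
N=4: Q̂ = 1.3 + 4.7·4 = 20.1; r = 19.3 − 20.1 = -0.8
N=5: Q̂ = 1.3 + 4.7·5 = 24.8; r = 26.8 − 24.8 = 2
N=6: Q̂ = 1.3 + 4.7·6 = 29.5; r = 27.3 − 29.5 = -2.2
N=7: Q̂ = 1.3 + 4.7·7 = 34.2; r = 35.8 − 34.2 = 1.6
N=8: Q̂ = 1.3 + 4.7·8 = 38.9; r = 40.9 − 38.9 = 2
N=9: Q̂ = 1.3 + 4.7·9 = 43.6; r = 44.2 − 43.6 = 0.6
N=10: Q̂ = 1.3 + 4.7·10 = 48.3; r = 48.3 − 48.3 = 0
N=11: Q̂ = 1.3 + 4.7·11 = 53; r = 50.8 − 53 = -2.2
|r| > 2.1: N=6 (|r|=2.2), N=11 (|r|=2.2) → 2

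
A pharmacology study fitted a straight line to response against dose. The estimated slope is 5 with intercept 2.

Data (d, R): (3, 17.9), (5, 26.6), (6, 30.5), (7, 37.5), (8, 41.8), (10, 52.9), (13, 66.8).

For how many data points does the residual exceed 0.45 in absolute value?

d=3: ŷ = 2 + 5·3 = 17; e = 17.9 − 17 = 0.9
d=5: ŷ = 2 + 5·5 = 27; e = 26.6 − 27 = -0.4
d=6: ŷ = 2 + 5·6 = 32; e = 30.5 − 32 = -1.5
d=7: ŷ = 2 + 5·7 = 37; e = 37.5 − 37 = 0.5
d=8: ŷ = 2 + 5·8 = 42; e = 41.8 − 42 = -0.2
d=10: ŷ = 2 + 5·10 = 52; e = 52.9 − 52 = 0.9
d=13: ŷ = 2 + 5·13 = 67; e = 66.8 − 67 = -0.2
|e| > 0.45: d=3 (|e|=0.9), d=6 (|e|=1.5), d=7 (|e|=0.5), d=10 (|e|=0.9) → 4

4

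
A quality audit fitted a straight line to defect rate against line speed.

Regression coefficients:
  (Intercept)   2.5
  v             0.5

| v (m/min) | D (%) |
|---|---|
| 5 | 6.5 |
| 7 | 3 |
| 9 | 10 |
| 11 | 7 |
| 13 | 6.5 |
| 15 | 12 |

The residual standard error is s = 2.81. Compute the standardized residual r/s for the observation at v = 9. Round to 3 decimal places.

1.068

D̂ = 2.5 + 0.5·9 = 7
r = 10 − 7 = 3
r/s = 3 / 2.81 = 1.068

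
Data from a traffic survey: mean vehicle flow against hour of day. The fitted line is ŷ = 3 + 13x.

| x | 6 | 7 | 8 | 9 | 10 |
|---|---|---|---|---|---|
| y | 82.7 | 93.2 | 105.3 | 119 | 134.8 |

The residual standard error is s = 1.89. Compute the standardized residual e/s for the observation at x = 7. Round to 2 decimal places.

ŷ = 3 + 13·7 = 94
e = 93.2 − 94 = -0.8
e/s = -0.8 / 1.89 = -0.42

-0.42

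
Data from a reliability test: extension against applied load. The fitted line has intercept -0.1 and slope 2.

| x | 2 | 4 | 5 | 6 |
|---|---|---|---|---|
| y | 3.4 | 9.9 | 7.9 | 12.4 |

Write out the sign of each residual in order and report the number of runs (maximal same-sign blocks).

4 runs

x=2: ŷ = -0.1 + 2·2 = 3.9; r = 3.4 − 3.9 = -0.5
x=4: ŷ = -0.1 + 2·4 = 7.9; r = 9.9 − 7.9 = 2
x=5: ŷ = -0.1 + 2·5 = 9.9; r = 7.9 − 9.9 = -2
x=6: ŷ = -0.1 + 2·6 = 11.9; r = 12.4 − 11.9 = 0.5
Signs: − + − +
Runs: −×1, +×1, −×1, +×1 → 4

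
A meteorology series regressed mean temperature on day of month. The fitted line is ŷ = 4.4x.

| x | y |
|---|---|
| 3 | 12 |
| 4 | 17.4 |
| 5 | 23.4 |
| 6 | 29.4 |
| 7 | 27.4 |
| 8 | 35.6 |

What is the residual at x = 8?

ŷ = 4.4·8 = 35.2
r = 35.6 − 35.2 = 0.4

r = 0.4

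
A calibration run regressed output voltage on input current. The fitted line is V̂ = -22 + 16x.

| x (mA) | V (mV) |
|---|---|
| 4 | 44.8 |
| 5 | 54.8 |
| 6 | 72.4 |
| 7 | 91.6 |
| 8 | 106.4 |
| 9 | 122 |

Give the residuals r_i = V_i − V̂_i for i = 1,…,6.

x=4: V̂ = -22 + 16·4 = 42; r = 44.8 − 42 = 2.8
x=5: V̂ = -22 + 16·5 = 58; r = 54.8 − 58 = -3.2
x=6: V̂ = -22 + 16·6 = 74; r = 72.4 − 74 = -1.6
x=7: V̂ = -22 + 16·7 = 90; r = 91.6 − 90 = 1.6
x=8: V̂ = -22 + 16·8 = 106; r = 106.4 − 106 = 0.4
x=9: V̂ = -22 + 16·9 = 122; r = 122 − 122 = 0

2.8, -3.2, -1.6, 1.6, 0.4, 0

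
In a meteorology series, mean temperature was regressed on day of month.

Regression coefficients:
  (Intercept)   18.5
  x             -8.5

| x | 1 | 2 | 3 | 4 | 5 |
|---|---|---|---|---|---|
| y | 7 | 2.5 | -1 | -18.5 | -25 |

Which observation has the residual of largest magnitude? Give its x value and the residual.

x=1: ŷ = 18.5 − 8.5·1 = 10; r = 7 − 10 = -3
x=2: ŷ = 18.5 − 8.5·2 = 1.5; r = 2.5 − 1.5 = 1
x=3: ŷ = 18.5 − 8.5·3 = -7; r = -1 − (-7) = 6
x=4: ŷ = 18.5 − 8.5·4 = -15.5; r = -18.5 − (-15.5) = -3
x=5: ŷ = 18.5 − 8.5·5 = -24; r = -25 − (-24) = -1
Largest |r| is 6 at x = 3, residual 6.

x = 3, r = 6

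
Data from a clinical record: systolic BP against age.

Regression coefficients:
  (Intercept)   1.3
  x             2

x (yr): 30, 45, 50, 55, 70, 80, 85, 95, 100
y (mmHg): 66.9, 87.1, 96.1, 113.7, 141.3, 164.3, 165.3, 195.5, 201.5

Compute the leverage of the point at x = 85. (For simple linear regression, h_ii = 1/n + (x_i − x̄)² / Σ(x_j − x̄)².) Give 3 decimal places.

h = 0.175

x̄ = (30 + 45 + 50 + 55 + 70 + 80 + 85 + 95 + 100)/9 = 67.7778
Σ(x − x̄)² = 1427.16 + 518.827 + 316.049 + 163.272 + 4.93827 + 149.383 + 296.605 + 741.049 + 1038.27 = 4655.56
h = 1/9 + (17.2222)²/4655.56 = 0.111111 + 0.0637099 = 0.175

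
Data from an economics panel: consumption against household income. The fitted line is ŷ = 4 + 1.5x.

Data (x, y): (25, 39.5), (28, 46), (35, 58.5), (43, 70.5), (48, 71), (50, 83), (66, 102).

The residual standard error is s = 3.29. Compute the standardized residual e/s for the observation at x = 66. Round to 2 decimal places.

ŷ = 4 + 1.5·66 = 103
e = 102 − 103 = -1
e/s = -1 / 3.29 = -0.30

-0.30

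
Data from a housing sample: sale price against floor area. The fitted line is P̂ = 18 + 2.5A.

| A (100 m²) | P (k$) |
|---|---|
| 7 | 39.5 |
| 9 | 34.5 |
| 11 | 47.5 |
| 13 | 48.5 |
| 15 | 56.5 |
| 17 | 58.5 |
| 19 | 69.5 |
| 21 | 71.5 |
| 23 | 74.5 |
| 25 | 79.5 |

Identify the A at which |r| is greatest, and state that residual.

A=7: P̂ = 18 + 2.5·7 = 35.5; r = 39.5 − 35.5 = 4
A=9: P̂ = 18 + 2.5·9 = 40.5; r = 34.5 − 40.5 = -6
A=11: P̂ = 18 + 2.5·11 = 45.5; r = 47.5 − 45.5 = 2
A=13: P̂ = 18 + 2.5·13 = 50.5; r = 48.5 − 50.5 = -2
A=15: P̂ = 18 + 2.5·15 = 55.5; r = 56.5 − 55.5 = 1
A=17: P̂ = 18 + 2.5·17 = 60.5; r = 58.5 − 60.5 = -2
A=19: P̂ = 18 + 2.5·19 = 65.5; r = 69.5 − 65.5 = 4
A=21: P̂ = 18 + 2.5·21 = 70.5; r = 71.5 − 70.5 = 1
A=23: P̂ = 18 + 2.5·23 = 75.5; r = 74.5 − 75.5 = -1
A=25: P̂ = 18 + 2.5·25 = 80.5; r = 79.5 − 80.5 = -1
Largest |r| is 6 at A = 9, residual -6.

A = 9, r = -6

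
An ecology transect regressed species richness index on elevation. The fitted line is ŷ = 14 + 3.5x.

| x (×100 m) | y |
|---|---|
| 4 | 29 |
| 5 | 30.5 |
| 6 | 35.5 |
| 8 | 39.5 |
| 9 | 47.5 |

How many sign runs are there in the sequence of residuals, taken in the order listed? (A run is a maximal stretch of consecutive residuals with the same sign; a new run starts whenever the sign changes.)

x=4: ŷ = 14 + 3.5·4 = 28; e = 29 − 28 = 1
x=5: ŷ = 14 + 3.5·5 = 31.5; e = 30.5 − 31.5 = -1
x=6: ŷ = 14 + 3.5·6 = 35; e = 35.5 − 35 = 0.5
x=8: ŷ = 14 + 3.5·8 = 42; e = 39.5 − 42 = -2.5
x=9: ŷ = 14 + 3.5·9 = 45.5; e = 47.5 − 45.5 = 2
Signs: + − + − +
Runs: +×1, −×1, +×1, −×1, +×1 → 5

5 runs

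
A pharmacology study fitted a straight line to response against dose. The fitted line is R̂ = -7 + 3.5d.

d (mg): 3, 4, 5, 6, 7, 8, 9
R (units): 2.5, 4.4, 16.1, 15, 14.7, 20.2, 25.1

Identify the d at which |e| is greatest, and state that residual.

d = 5, e = 5.6

d=3: R̂ = -7 + 3.5·3 = 3.5; e = 2.5 − 3.5 = -1
d=4: R̂ = -7 + 3.5·4 = 7; e = 4.4 − 7 = -2.6
d=5: R̂ = -7 + 3.5·5 = 10.5; e = 16.1 − 10.5 = 5.6
d=6: R̂ = -7 + 3.5·6 = 14; e = 15 − 14 = 1
d=7: R̂ = -7 + 3.5·7 = 17.5; e = 14.7 − 17.5 = -2.8
d=8: R̂ = -7 + 3.5·8 = 21; e = 20.2 − 21 = -0.8
d=9: R̂ = -7 + 3.5·9 = 24.5; e = 25.1 − 24.5 = 0.6
Largest |e| is 5.6 at d = 5, residual 5.6.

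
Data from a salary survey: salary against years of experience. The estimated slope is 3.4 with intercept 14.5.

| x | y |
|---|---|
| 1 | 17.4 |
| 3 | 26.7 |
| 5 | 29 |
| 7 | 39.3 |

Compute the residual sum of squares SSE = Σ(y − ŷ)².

x=1: ŷ = 14.5 + 3.4·1 = 17.9; r = 17.4 − 17.9 = -0.5
x=3: ŷ = 14.5 + 3.4·3 = 24.7; r = 26.7 − 24.7 = 2
x=5: ŷ = 14.5 + 3.4·5 = 31.5; r = 29 − 31.5 = -2.5
x=7: ŷ = 14.5 + 3.4·7 = 38.3; r = 39.3 − 38.3 = 1
SSE = 0.25 + 4 + 6.25 + 1 = 11.5

SSE = 11.5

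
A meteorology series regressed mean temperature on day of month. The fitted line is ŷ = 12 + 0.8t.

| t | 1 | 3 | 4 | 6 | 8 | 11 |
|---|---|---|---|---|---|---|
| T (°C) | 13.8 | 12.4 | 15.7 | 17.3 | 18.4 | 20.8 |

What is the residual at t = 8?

e = 0

ŷ = 12 + 0.8·8 = 18.4
e = 18.4 − 18.4 = 0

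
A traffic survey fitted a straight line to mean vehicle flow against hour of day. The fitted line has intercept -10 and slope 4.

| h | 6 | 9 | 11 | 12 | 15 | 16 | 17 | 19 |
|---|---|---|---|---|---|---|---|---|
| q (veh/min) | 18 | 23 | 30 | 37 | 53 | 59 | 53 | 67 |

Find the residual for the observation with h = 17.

ŷ = -10 + 4·17 = 58
e = 53 − 58 = -5

e = -5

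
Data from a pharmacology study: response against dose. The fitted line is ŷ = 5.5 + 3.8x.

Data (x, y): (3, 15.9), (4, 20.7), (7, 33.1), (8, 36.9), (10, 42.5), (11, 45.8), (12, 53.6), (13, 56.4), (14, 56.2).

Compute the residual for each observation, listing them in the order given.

x=3: ŷ = 5.5 + 3.8·3 = 16.9; r = 15.9 − 16.9 = -1
x=4: ŷ = 5.5 + 3.8·4 = 20.7; r = 20.7 − 20.7 = 0
x=7: ŷ = 5.5 + 3.8·7 = 32.1; r = 33.1 − 32.1 = 1
x=8: ŷ = 5.5 + 3.8·8 = 35.9; r = 36.9 − 35.9 = 1
x=10: ŷ = 5.5 + 3.8·10 = 43.5; r = 42.5 − 43.5 = -1
x=11: ŷ = 5.5 + 3.8·11 = 47.3; r = 45.8 − 47.3 = -1.5
x=12: ŷ = 5.5 + 3.8·12 = 51.1; r = 53.6 − 51.1 = 2.5
x=13: ŷ = 5.5 + 3.8·13 = 54.9; r = 56.4 − 54.9 = 1.5
x=14: ŷ = 5.5 + 3.8·14 = 58.7; r = 56.2 − 58.7 = -2.5

-1, 0, 1, 1, -1, -1.5, 2.5, 1.5, -2.5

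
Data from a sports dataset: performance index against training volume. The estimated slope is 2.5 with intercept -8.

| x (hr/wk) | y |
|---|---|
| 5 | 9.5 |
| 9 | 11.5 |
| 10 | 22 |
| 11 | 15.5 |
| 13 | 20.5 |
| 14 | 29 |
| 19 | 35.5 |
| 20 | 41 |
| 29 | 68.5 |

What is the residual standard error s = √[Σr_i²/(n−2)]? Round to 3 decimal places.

x=5: ŷ = -8 + 2.5·5 = 4.5; r = 9.5 − 4.5 = 5
x=9: ŷ = -8 + 2.5·9 = 14.5; r = 11.5 − 14.5 = -3
x=10: ŷ = -8 + 2.5·10 = 17; r = 22 − 17 = 5
x=11: ŷ = -8 + 2.5·11 = 19.5; r = 15.5 − 19.5 = -4
x=13: ŷ = -8 + 2.5·13 = 24.5; r = 20.5 − 24.5 = -4
x=14: ŷ = -8 + 2.5·14 = 27; r = 29 − 27 = 2
x=19: ŷ = -8 + 2.5·19 = 39.5; r = 35.5 − 39.5 = -4
x=20: ŷ = -8 + 2.5·20 = 42; r = 41 − 42 = -1
x=29: ŷ = -8 + 2.5·29 = 64.5; r = 68.5 − 64.5 = 4
SSE = 25 + 9 + 25 + 16 + 16 + 4 + 16 + 1 + 16 = 128
s = √(128/7) = √18.2857 ≈ 4.276

s = 4.276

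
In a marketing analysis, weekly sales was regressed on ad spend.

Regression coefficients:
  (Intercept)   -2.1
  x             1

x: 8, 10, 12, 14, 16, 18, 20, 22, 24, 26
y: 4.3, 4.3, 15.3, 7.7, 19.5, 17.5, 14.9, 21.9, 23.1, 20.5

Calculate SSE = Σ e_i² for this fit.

SSE = 122.24

x=8: ŷ = -2.1 + 8 = 5.9; e = 4.3 − 5.9 = -1.6
x=10: ŷ = -2.1 + 10 = 7.9; e = 4.3 − 7.9 = -3.6
x=12: ŷ = -2.1 + 12 = 9.9; e = 15.3 − 9.9 = 5.4
x=14: ŷ = -2.1 + 14 = 11.9; e = 7.7 − 11.9 = -4.2
x=16: ŷ = -2.1 + 16 = 13.9; e = 19.5 − 13.9 = 5.6
x=18: ŷ = -2.1 + 18 = 15.9; e = 17.5 − 15.9 = 1.6
x=20: ŷ = -2.1 + 20 = 17.9; e = 14.9 − 17.9 = -3
x=22: ŷ = -2.1 + 22 = 19.9; e = 21.9 − 19.9 = 2
x=24: ŷ = -2.1 + 24 = 21.9; e = 23.1 − 21.9 = 1.2
x=26: ŷ = -2.1 + 26 = 23.9; e = 20.5 − 23.9 = -3.4
SSE = 2.56 + 12.96 + 29.16 + 17.64 + 31.36 + 2.56 + 9 + 4 + 1.44 + 11.56 = 122.24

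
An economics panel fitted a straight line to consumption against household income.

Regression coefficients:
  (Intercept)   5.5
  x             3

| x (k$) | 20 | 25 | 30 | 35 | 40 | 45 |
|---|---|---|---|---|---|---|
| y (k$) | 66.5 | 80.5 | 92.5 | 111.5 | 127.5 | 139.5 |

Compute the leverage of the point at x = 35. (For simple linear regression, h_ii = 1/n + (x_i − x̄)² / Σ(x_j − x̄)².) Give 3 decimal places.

h = 0.181

x̄ = (20 + 25 + 30 + 35 + 40 + 45)/6 = 32.5
Σ(x − x̄)² = 156.25 + 56.25 + 6.25 + 6.25 + 56.25 + 156.25 = 437.5
h = 1/6 + (2.5)²/437.5 = 0.166667 + 0.0142857 = 0.181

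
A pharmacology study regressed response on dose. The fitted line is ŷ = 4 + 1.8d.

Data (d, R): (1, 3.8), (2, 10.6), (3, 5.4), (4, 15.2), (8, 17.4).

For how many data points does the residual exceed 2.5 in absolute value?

3

d=1: ŷ = 4 + 1.8·1 = 5.8; e = 3.8 − 5.8 = -2
d=2: ŷ = 4 + 1.8·2 = 7.6; e = 10.6 − 7.6 = 3
d=3: ŷ = 4 + 1.8·3 = 9.4; e = 5.4 − 9.4 = -4
d=4: ŷ = 4 + 1.8·4 = 11.2; e = 15.2 − 11.2 = 4
d=8: ŷ = 4 + 1.8·8 = 18.4; e = 17.4 − 18.4 = -1
|e| > 2.5: d=2 (|e|=3), d=3 (|e|=4), d=4 (|e|=4) → 3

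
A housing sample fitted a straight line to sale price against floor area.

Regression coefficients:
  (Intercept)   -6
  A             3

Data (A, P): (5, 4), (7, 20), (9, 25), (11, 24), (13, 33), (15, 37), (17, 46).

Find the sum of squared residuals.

SSE = 80

A=5: P̂ = -6 + 3·5 = 9; r = 4 − 9 = -5
A=7: P̂ = -6 + 3·7 = 15; r = 20 − 15 = 5
A=9: P̂ = -6 + 3·9 = 21; r = 25 − 21 = 4
A=11: P̂ = -6 + 3·11 = 27; r = 24 − 27 = -3
A=13: P̂ = -6 + 3·13 = 33; r = 33 − 33 = 0
A=15: P̂ = -6 + 3·15 = 39; r = 37 − 39 = -2
A=17: P̂ = -6 + 3·17 = 45; r = 46 − 45 = 1
SSE = 25 + 25 + 16 + 9 + 0 + 4 + 1 = 80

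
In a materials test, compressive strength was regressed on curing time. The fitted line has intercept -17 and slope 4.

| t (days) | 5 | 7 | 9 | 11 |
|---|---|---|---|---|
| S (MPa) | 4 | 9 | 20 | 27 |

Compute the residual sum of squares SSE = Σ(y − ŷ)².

t=5: ŷ = -17 + 4·5 = 3; e = 4 − 3 = 1
t=7: ŷ = -17 + 4·7 = 11; e = 9 − 11 = -2
t=9: ŷ = -17 + 4·9 = 19; e = 20 − 19 = 1
t=11: ŷ = -17 + 4·11 = 27; e = 27 − 27 = 0
SSE = 1 + 4 + 1 + 0 = 6

SSE = 6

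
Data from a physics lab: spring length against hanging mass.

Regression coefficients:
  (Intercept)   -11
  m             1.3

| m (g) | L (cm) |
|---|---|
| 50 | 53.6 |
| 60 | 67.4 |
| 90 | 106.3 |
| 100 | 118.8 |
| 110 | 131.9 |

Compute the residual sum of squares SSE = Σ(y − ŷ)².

m=50: L̂ = -11 + 1.3·50 = 54; e = 53.6 − 54 = -0.4
m=60: L̂ = -11 + 1.3·60 = 67; e = 67.4 − 67 = 0.4
m=90: L̂ = -11 + 1.3·90 = 106; e = 106.3 − 106 = 0.3
m=100: L̂ = -11 + 1.3·100 = 119; e = 118.8 − 119 = -0.2
m=110: L̂ = -11 + 1.3·110 = 132; e = 131.9 − 132 = -0.1
SSE = 0.16 + 0.16 + 0.09 + 0.04 + 0.01 = 0.46

SSE = 0.46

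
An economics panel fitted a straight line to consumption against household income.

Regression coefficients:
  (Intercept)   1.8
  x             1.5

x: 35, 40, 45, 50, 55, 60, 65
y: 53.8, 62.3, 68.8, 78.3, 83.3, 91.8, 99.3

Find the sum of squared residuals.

x=35: ŷ = 1.8 + 1.5·35 = 54.3; r = 53.8 − 54.3 = -0.5
x=40: ŷ = 1.8 + 1.5·40 = 61.8; r = 62.3 − 61.8 = 0.5
x=45: ŷ = 1.8 + 1.5·45 = 69.3; r = 68.8 − 69.3 = -0.5
x=50: ŷ = 1.8 + 1.5·50 = 76.8; r = 78.3 − 76.8 = 1.5
x=55: ŷ = 1.8 + 1.5·55 = 84.3; r = 83.3 − 84.3 = -1
x=60: ŷ = 1.8 + 1.5·60 = 91.8; r = 91.8 − 91.8 = 0
x=65: ŷ = 1.8 + 1.5·65 = 99.3; r = 99.3 − 99.3 = 0
SSE = 0.25 + 0.25 + 0.25 + 2.25 + 1 + 0 + 0 = 4

SSE = 4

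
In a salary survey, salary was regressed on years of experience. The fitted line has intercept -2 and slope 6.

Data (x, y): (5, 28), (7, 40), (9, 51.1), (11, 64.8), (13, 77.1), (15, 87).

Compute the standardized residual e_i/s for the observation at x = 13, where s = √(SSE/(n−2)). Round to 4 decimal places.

1.1500

x=5: ŷ = -2 + 6·5 = 28; e = 28 − 28 = 0
x=7: ŷ = -2 + 6·7 = 40; e = 40 − 40 = 0
x=9: ŷ = -2 + 6·9 = 52; e = 51.1 − 52 = -0.9
x=11: ŷ = -2 + 6·11 = 64; e = 64.8 − 64 = 0.8
x=13: ŷ = -2 + 6·13 = 76; e = 77.1 − 76 = 1.1
x=15: ŷ = -2 + 6·15 = 88; e = 87 − 88 = -1
SSE = 0 + 0 + 0.81 + 0.64 + 1.21 + 1 = 3.66
s = √(3.66/4) = 0.956556
e/s = 1.1 / 0.956556 = 1.1500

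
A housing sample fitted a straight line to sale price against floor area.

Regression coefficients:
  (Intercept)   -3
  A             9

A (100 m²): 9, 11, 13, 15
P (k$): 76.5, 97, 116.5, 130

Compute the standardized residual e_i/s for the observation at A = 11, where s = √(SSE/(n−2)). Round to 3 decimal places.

A=9: P̂ = -3 + 9·9 = 78; e = 76.5 − 78 = -1.5
A=11: P̂ = -3 + 9·11 = 96; e = 97 − 96 = 1
A=13: P̂ = -3 + 9·13 = 114; e = 116.5 − 114 = 2.5
A=15: P̂ = -3 + 9·15 = 132; e = 130 − 132 = -2
SSE = 2.25 + 1 + 6.25 + 4 = 13.5
s = √(13.5/2) = 2.59808
e/s = 1 / 2.59808 = 0.385

0.385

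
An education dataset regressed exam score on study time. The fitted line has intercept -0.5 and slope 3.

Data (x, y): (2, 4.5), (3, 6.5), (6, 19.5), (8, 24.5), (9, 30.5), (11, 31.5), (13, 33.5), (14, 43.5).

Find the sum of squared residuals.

x=2: ŷ = -0.5 + 3·2 = 5.5; r = 4.5 − 5.5 = -1
x=3: ŷ = -0.5 + 3·3 = 8.5; r = 6.5 − 8.5 = -2
x=6: ŷ = -0.5 + 3·6 = 17.5; r = 19.5 − 17.5 = 2
x=8: ŷ = -0.5 + 3·8 = 23.5; r = 24.5 − 23.5 = 1
x=9: ŷ = -0.5 + 3·9 = 26.5; r = 30.5 − 26.5 = 4
x=11: ŷ = -0.5 + 3·11 = 32.5; r = 31.5 − 32.5 = -1
x=13: ŷ = -0.5 + 3·13 = 38.5; r = 33.5 − 38.5 = -5
x=14: ŷ = -0.5 + 3·14 = 41.5; r = 43.5 − 41.5 = 2
SSE = 1 + 4 + 4 + 1 + 16 + 1 + 25 + 4 = 56

SSE = 56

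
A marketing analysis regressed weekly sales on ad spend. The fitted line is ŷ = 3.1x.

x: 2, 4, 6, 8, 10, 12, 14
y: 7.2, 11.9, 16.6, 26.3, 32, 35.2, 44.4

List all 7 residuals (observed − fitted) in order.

x=2: ŷ = 3.1·2 = 6.2; r = 7.2 − 6.2 = 1
x=4: ŷ = 3.1·4 = 12.4; r = 11.9 − 12.4 = -0.5
x=6: ŷ = 3.1·6 = 18.6; r = 16.6 − 18.6 = -2
x=8: ŷ = 3.1·8 = 24.8; r = 26.3 − 24.8 = 1.5
x=10: ŷ = 3.1·10 = 31; r = 32 − 31 = 1
x=12: ŷ = 3.1·12 = 37.2; r = 35.2 − 37.2 = -2
x=14: ŷ = 3.1·14 = 43.4; r = 44.4 − 43.4 = 1

1, -0.5, -2, 1.5, 1, -2, 1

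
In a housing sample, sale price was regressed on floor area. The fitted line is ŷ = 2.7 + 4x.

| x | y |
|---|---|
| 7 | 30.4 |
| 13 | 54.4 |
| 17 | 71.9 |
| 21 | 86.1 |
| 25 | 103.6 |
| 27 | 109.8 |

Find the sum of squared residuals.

x=7: ŷ = 2.7 + 4·7 = 30.7; r = 30.4 − 30.7 = -0.3
x=13: ŷ = 2.7 + 4·13 = 54.7; r = 54.4 − 54.7 = -0.3
x=17: ŷ = 2.7 + 4·17 = 70.7; r = 71.9 − 70.7 = 1.2
x=21: ŷ = 2.7 + 4·21 = 86.7; r = 86.1 − 86.7 = -0.6
x=25: ŷ = 2.7 + 4·25 = 102.7; r = 103.6 − 102.7 = 0.9
x=27: ŷ = 2.7 + 4·27 = 110.7; r = 109.8 − 110.7 = -0.9
SSE = 0.09 + 0.09 + 1.44 + 0.36 + 0.81 + 0.81 = 3.6

SSE = 3.6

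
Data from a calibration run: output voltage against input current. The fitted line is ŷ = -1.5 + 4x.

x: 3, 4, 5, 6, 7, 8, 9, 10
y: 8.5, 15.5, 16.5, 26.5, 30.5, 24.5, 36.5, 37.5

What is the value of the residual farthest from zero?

r = -6

x=3: ŷ = -1.5 + 4·3 = 10.5; r = 8.5 − 10.5 = -2
x=4: ŷ = -1.5 + 4·4 = 14.5; r = 15.5 − 14.5 = 1
x=5: ŷ = -1.5 + 4·5 = 18.5; r = 16.5 − 18.5 = -2
x=6: ŷ = -1.5 + 4·6 = 22.5; r = 26.5 − 22.5 = 4
x=7: ŷ = -1.5 + 4·7 = 26.5; r = 30.5 − 26.5 = 4
x=8: ŷ = -1.5 + 4·8 = 30.5; r = 24.5 − 30.5 = -6
x=9: ŷ = -1.5 + 4·9 = 34.5; r = 36.5 − 34.5 = 2
x=10: ŷ = -1.5 + 4·10 = 38.5; r = 37.5 − 38.5 = -1
Largest |r| is 6 at x = 8, residual -6.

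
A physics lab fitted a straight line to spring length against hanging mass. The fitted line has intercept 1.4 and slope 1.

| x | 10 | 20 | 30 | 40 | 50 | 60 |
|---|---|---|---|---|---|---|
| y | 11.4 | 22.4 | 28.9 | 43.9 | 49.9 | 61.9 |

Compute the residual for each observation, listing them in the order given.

0, 1, -2.5, 2.5, -1.5, 0.5

x=10: ŷ = 1.4 + 10 = 11.4; r = 11.4 − 11.4 = 0
x=20: ŷ = 1.4 + 20 = 21.4; r = 22.4 − 21.4 = 1
x=30: ŷ = 1.4 + 30 = 31.4; r = 28.9 − 31.4 = -2.5
x=40: ŷ = 1.4 + 40 = 41.4; r = 43.9 − 41.4 = 2.5
x=50: ŷ = 1.4 + 50 = 51.4; r = 49.9 − 51.4 = -1.5
x=60: ŷ = 1.4 + 60 = 61.4; r = 61.9 − 61.4 = 0.5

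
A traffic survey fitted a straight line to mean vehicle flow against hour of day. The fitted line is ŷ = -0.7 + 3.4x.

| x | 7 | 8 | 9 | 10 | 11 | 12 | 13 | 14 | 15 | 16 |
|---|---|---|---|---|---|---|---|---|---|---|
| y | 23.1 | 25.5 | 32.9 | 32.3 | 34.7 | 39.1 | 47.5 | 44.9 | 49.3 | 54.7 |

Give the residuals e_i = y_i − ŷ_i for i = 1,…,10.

0, -1, 3, -1, -2, -1, 4, -2, -1, 1

x=7: ŷ = -0.7 + 3.4·7 = 23.1; e = 23.1 − 23.1 = 0
x=8: ŷ = -0.7 + 3.4·8 = 26.5; e = 25.5 − 26.5 = -1
x=9: ŷ = -0.7 + 3.4·9 = 29.9; e = 32.9 − 29.9 = 3
x=10: ŷ = -0.7 + 3.4·10 = 33.3; e = 32.3 − 33.3 = -1
x=11: ŷ = -0.7 + 3.4·11 = 36.7; e = 34.7 − 36.7 = -2
x=12: ŷ = -0.7 + 3.4·12 = 40.1; e = 39.1 − 40.1 = -1
x=13: ŷ = -0.7 + 3.4·13 = 43.5; e = 47.5 − 43.5 = 4
x=14: ŷ = -0.7 + 3.4·14 = 46.9; e = 44.9 − 46.9 = -2
x=15: ŷ = -0.7 + 3.4·15 = 50.3; e = 49.3 − 50.3 = -1
x=16: ŷ = -0.7 + 3.4·16 = 53.7; e = 54.7 − 53.7 = 1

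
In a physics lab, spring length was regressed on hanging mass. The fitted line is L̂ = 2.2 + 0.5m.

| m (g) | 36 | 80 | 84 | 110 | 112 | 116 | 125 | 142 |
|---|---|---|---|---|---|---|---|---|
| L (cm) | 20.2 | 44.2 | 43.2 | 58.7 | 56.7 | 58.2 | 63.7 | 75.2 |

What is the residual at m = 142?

e = 2

L̂ = 2.2 + 0.5·142 = 73.2
e = 75.2 − 73.2 = 2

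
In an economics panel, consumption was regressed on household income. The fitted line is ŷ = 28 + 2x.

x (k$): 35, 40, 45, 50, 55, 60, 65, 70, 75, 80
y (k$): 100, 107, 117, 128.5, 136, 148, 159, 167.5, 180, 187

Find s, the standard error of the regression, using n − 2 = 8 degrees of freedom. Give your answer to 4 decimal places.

x=35: ŷ = 28 + 2·35 = 98; e = 100 − 98 = 2
x=40: ŷ = 28 + 2·40 = 108; e = 107 − 108 = -1
x=45: ŷ = 28 + 2·45 = 118; e = 117 − 118 = -1
x=50: ŷ = 28 + 2·50 = 128; e = 128.5 − 128 = 0.5
x=55: ŷ = 28 + 2·55 = 138; e = 136 − 138 = -2
x=60: ŷ = 28 + 2·60 = 148; e = 148 − 148 = 0
x=65: ŷ = 28 + 2·65 = 158; e = 159 − 158 = 1
x=70: ŷ = 28 + 2·70 = 168; e = 167.5 − 168 = -0.5
x=75: ŷ = 28 + 2·75 = 178; e = 180 − 178 = 2
x=80: ŷ = 28 + 2·80 = 188; e = 187 − 188 = -1
SSE = 4 + 1 + 1 + 0.25 + 4 + 0 + 1 + 0.25 + 4 + 1 = 16.5
s = √(16.5/8) = √2.0625 ≈ 1.4361

s = 1.4361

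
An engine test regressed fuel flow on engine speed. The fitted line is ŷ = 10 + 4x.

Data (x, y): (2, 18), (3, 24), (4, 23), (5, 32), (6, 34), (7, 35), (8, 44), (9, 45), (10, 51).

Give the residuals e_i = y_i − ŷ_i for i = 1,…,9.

0, 2, -3, 2, 0, -3, 2, -1, 1

x=2: ŷ = 10 + 4·2 = 18; e = 18 − 18 = 0
x=3: ŷ = 10 + 4·3 = 22; e = 24 − 22 = 2
x=4: ŷ = 10 + 4·4 = 26; e = 23 − 26 = -3
x=5: ŷ = 10 + 4·5 = 30; e = 32 − 30 = 2
x=6: ŷ = 10 + 4·6 = 34; e = 34 − 34 = 0
x=7: ŷ = 10 + 4·7 = 38; e = 35 − 38 = -3
x=8: ŷ = 10 + 4·8 = 42; e = 44 − 42 = 2
x=9: ŷ = 10 + 4·9 = 46; e = 45 − 46 = -1
x=10: ŷ = 10 + 4·10 = 50; e = 51 − 50 = 1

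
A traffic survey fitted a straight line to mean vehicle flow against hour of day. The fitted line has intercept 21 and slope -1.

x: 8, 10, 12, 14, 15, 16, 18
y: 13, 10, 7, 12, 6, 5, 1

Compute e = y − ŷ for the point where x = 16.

e = 0

ŷ = 21 − 16 = 5
e = 5 − 5 = 0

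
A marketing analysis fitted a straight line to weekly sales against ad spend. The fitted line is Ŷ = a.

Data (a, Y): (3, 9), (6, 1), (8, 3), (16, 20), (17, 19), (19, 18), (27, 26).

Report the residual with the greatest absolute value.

a=3: Ŷ = 3 = 3; r = 9 − 3 = 6
a=6: Ŷ = 6 = 6; r = 1 − 6 = -5
a=8: Ŷ = 8 = 8; r = 3 − 8 = -5
a=16: Ŷ = 16 = 16; r = 20 − 16 = 4
a=17: Ŷ = 17 = 17; r = 19 − 17 = 2
a=19: Ŷ = 19 = 19; r = 18 − 19 = -1
a=27: Ŷ = 27 = 27; r = 26 − 27 = -1
Largest |r| is 6 at a = 3, residual 6.

r = 6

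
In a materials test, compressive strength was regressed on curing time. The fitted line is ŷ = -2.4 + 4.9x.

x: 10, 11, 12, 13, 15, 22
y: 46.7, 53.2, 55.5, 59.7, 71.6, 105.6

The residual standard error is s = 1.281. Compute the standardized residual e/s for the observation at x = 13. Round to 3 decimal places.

-1.249

ŷ = -2.4 + 4.9·13 = 61.3
e = 59.7 − 61.3 = -1.6
e/s = -1.6 / 1.281 = -1.249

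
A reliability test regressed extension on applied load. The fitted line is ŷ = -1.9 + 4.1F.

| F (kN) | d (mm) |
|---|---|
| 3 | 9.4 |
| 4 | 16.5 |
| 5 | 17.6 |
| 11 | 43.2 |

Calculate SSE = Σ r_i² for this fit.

F=3: ŷ = -1.9 + 4.1·3 = 10.4; r = 9.4 − 10.4 = -1
F=4: ŷ = -1.9 + 4.1·4 = 14.5; r = 16.5 − 14.5 = 2
F=5: ŷ = -1.9 + 4.1·5 = 18.6; r = 17.6 − 18.6 = -1
F=11: ŷ = -1.9 + 4.1·11 = 43.2; r = 43.2 − 43.2 = 0
SSE = 1 + 4 + 1 + 0 = 6

SSE = 6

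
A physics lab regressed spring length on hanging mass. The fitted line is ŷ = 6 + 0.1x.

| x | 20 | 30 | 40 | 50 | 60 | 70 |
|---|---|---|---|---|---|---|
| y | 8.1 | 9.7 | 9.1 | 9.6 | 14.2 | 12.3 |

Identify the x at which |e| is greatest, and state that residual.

x = 60, e = 2.2

x=20: ŷ = 6 + 0.1·20 = 8; e = 8.1 − 8 = 0.1
x=30: ŷ = 6 + 0.1·30 = 9; e = 9.7 − 9 = 0.7
x=40: ŷ = 6 + 0.1·40 = 10; e = 9.1 − 10 = -0.9
x=50: ŷ = 6 + 0.1·50 = 11; e = 9.6 − 11 = -1.4
x=60: ŷ = 6 + 0.1·60 = 12; e = 14.2 − 12 = 2.2
x=70: ŷ = 6 + 0.1·70 = 13; e = 12.3 − 13 = -0.7
Largest |e| is 2.2 at x = 60, residual 2.2.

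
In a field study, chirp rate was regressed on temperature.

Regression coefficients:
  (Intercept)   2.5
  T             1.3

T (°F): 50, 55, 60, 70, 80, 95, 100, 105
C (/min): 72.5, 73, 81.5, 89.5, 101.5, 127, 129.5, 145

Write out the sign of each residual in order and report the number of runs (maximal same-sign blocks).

T=50: Ĉ = 2.5 + 1.3·50 = 67.5; r = 72.5 − 67.5 = 5
T=55: Ĉ = 2.5 + 1.3·55 = 74; r = 73 − 74 = -1
T=60: Ĉ = 2.5 + 1.3·60 = 80.5; r = 81.5 − 80.5 = 1
T=70: Ĉ = 2.5 + 1.3·70 = 93.5; r = 89.5 − 93.5 = -4
T=80: Ĉ = 2.5 + 1.3·80 = 106.5; r = 101.5 − 106.5 = -5
T=95: Ĉ = 2.5 + 1.3·95 = 126; r = 127 − 126 = 1
T=100: Ĉ = 2.5 + 1.3·100 = 132.5; r = 129.5 − 132.5 = -3
T=105: Ĉ = 2.5 + 1.3·105 = 139; r = 145 − 139 = 6
Signs: + − + − − + − +
Runs: +×1, −×1, +×1, −×2, +×1, −×1, +×1 → 7

7 runs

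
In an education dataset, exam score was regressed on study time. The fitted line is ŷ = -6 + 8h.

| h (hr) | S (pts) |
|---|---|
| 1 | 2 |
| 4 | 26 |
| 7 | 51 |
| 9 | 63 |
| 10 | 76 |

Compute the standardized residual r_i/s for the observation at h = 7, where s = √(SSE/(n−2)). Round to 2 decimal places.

h=1: ŷ = -6 + 8·1 = 2; r = 2 − 2 = 0
h=4: ŷ = -6 + 8·4 = 26; r = 26 − 26 = 0
h=7: ŷ = -6 + 8·7 = 50; r = 51 − 50 = 1
h=9: ŷ = -6 + 8·9 = 66; r = 63 − 66 = -3
h=10: ŷ = -6 + 8·10 = 74; r = 76 − 74 = 2
SSE = 0 + 0 + 1 + 9 + 4 = 14
s = √(14/3) = 2.16025
r/s = 1 / 2.16025 = 0.46

0.46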